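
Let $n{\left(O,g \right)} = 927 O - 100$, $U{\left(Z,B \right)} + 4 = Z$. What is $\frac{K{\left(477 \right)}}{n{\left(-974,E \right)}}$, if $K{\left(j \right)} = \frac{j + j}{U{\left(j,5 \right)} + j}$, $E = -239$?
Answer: $- \frac{477}{428924050} \approx -1.1121 \cdot 10^{-6}$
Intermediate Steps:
$U{\left(Z,B \right)} = -4 + Z$
$K{\left(j \right)} = \frac{2 j}{-4 + 2 j}$ ($K{\left(j \right)} = \frac{j + j}{\left(-4 + j\right) + j} = \frac{2 j}{-4 + 2 j}$)
$n{\left(O,g \right)} = -100 + 927 O$
$\frac{K{\left(477 \right)}}{n{\left(-974,E \right)}} = \frac{477 \frac{1}{-2 + 477}}{-100 + 927 \left(-974\right)} = \frac{477 \cdot \frac{1}{475}}{-100 - 902898} = \frac{477 \cdot \frac{1}{475}}{-902998} = \frac{477}{475} \left(- \frac{1}{902998}\right) = - \frac{477}{428924050}$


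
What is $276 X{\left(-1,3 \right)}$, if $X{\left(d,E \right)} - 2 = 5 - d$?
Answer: $2208$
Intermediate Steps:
$X{\left(d,E \right)} = 7 - d$ ($X{\left(d,E \right)} = 2 - \left(-5 + d\right) = 7 - d$)
$276 X{\left(-1,3 \right)} = 276 \left(7 - -1\right) = 276 \left(7 + 1\right) = 276 \cdot 8 = 2208$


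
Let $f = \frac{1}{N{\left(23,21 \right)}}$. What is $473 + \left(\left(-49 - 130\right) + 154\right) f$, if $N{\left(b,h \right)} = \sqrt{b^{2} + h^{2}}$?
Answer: $473 - \frac{5 \sqrt{970}}{194} \approx 472.2$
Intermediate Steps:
$f = \frac{\sqrt{970}}{970}$ ($f = \frac{1}{\sqrt{23^{2} + 21^{2}}} = \frac{1}{\sqrt{529 + 441}} = \frac{1}{\sqrt{970}} = \frac{\sqrt{970}}{970} \approx 0.032108$)
$473 + \left(\left(-49 - 130\right) + 154\right) f = 473 + \left(\left(-49 - 130\right) + 154\right) \frac{\sqrt{970}}{970} = 473 + \left(-179 + 154\right) \frac{\sqrt{970}}{970} = 473 - 25 \frac{\sqrt{970}}{970} = 473 - \frac{5 \sqrt{970}}{194}$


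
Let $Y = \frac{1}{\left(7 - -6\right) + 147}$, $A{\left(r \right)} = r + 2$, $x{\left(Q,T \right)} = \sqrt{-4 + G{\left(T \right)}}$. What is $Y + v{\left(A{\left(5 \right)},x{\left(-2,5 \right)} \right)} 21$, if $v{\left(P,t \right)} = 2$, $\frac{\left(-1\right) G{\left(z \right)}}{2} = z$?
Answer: $\frac{6721}{160} \approx 42.006$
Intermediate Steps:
$G{\left(z \right)} = - 2 z$
$x{\left(Q,T \right)} = \sqrt{-4 - 2 T}$
$A{\left(r \right)} = 2 + r$
$Y = \frac{1}{160}$ ($Y = \frac{1}{\left(7 + 6\right) + 147} = \frac{1}{13 + 147} = \frac{1}{160} \approx 0.00625$)
$Y + v{\left(A{\left(5 \right)},x{\left(-2,5 \right)} \right)} 21 = \frac{1}{160} + 2 \cdot 21 = \frac{1}{160} + 42 = \frac{6721}{160}$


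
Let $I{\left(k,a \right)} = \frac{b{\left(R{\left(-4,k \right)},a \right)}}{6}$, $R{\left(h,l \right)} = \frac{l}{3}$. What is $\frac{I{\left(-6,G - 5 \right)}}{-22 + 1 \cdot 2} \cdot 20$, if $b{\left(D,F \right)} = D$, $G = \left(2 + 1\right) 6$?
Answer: $\frac{1}{3} \approx 0.33333$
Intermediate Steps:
$R{\left(h,l \right)} = \frac{l}{3}$ ($R{\left(h,l \right)} = l \frac{1}{3} = \frac{l}{3}$)
$G = 18$ ($G = 3 \cdot 6 = 18$)
$I{\left(k,a \right)} = \frac{k}{18}$ ($I{\left(k,a \right)} = \frac{\frac{1}{3} k}{6} = \frac{k}{3} \cdot \frac{1}{6} = \frac{k}{18}$)
$\frac{I{\left(-6,G - 5 \right)}}{-22 + 1 \cdot 2} \cdot 20 = \frac{\frac{1}{18} \left(-6\right)}{-22 + 1 \cdot 2} \cdot 20 = - \frac{1}{3 \left(-22 + 2\right)} 20 = - \frac{1}{3 \left(-20\right)} 20 = \left(- \frac{1}{3}\right) \left(- \frac{1}{20}\right) 20 = \frac{1}{60} \cdot 20 = \frac{1}{3}$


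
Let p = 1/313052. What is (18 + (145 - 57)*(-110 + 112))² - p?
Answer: 11782025071/313052 ≈ 37636.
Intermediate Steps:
p = 1/313052 ≈ 3.1944e-6
(18 + (145 - 57)*(-110 + 112))² - p = (18 + (145 - 57)*(-110 + 112))² - 1*1/313052 = (18 + 88*2)² - 1/313052 = (18 + 176)² - 1/313052 = 194² - 1/313052 = 37636 - 1/313052 = 11782025071/313052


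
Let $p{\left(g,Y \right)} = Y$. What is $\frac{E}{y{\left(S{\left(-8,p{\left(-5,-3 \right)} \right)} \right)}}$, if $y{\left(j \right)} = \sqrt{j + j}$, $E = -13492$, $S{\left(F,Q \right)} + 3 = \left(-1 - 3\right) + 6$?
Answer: $6746 i \sqrt{2} \approx 9540.3 i$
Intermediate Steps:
$S{\left(F,Q \right)} = -1$ ($S{\left(F,Q \right)} = -3 + \left(\left(-1 - 3\right) + 6\right) = -3 + \left(-4 + 6\right) = -3 + 2 = -1$)
$y{\left(j \right)} = \sqrt{2} \sqrt{j}$ ($y{\left(j \right)} = \sqrt{2 j} = \sqrt{2} \sqrt{j}$)
$\frac{E}{y{\left(S{\left(-8,p{\left(-5,-3 \right)} \right)} \right)}} = - \frac{13492}{\sqrt{2} \sqrt{-1}} = - \frac{13492}{\sqrt{2} i} = - \frac{13492}{i \sqrt{2}} = - 13492 \left(- \frac{i \sqrt{2}}{2}\right) = 6746 i \sqrt{2}$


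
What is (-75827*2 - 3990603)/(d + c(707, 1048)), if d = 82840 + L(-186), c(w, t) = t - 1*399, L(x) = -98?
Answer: -591751/11913 ≈ -49.673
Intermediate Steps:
c(w, t) = -399 + t (c(w, t) = t - 399 = -399 + t)
d = 82742 (d = 82840 - 98 = 82742)
(-75827*2 - 3990603)/(d + c(707, 1048)) = (-75827*2 - 3990603)/(82742 + (-399 + 1048)) = (-151654 - 3990603)/(82742 + 649) = -4142257/83391 = -4142257*1/83391 = -591751/11913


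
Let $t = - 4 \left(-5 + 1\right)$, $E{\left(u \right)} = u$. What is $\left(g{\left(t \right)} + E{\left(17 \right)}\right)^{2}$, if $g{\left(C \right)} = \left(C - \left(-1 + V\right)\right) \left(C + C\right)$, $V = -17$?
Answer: $1221025$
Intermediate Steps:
$t = 16$ ($t = \left(-4\right) \left(-4\right) = 16$)
$g{\left(C \right)} = 2 C \left(18 + C\right)$ ($g{\left(C \right)} = \left(C + \left(1 - -17\right)\right) \left(C + C\right) = \left(C + \left(1 + 17\right)\right) 2 C = \left(C + 18\right) 2 C = \left(18 + C\right) 2 C = 2 C \left(18 + C\right)$)
$\left(g{\left(t \right)} + E{\left(17 \right)}\right)^{2} = \left(2 \cdot 16 \left(18 + 16\right) + 17\right)^{2} = \left(2 \cdot 16 \cdot 34 + 17\right)^{2} = \left(1088 + 17\right)^{2} = 1105^{2} = 1221025$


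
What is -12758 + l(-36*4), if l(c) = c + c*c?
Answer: 7834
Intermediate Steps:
l(c) = c + c²
-12758 + l(-36*4) = -12758 + (-36*4)*(1 - 36*4) = -12758 - 144*(1 - 144) = -12758 - 144*(-143) = -12758 + 20592 = 7834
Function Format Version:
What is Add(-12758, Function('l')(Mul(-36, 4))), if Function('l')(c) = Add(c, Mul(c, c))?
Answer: 7834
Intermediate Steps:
Function('l')(c) = Add(c, Pow(c, 2))
Add(-12758, Function('l')(Mul(-36, 4))) = Add(-12758, Mul(Mul(-36, 4), Add(1, Mul(-36, 4)))) = Add(-12758, Mul(-144, Add(1, -144))) = Add(-12758, Mul(-144, -143)) = Add(-12758, 20592) = 7834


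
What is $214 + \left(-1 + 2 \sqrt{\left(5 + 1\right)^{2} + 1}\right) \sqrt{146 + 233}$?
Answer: $214 - \sqrt{379} + 2 \sqrt{14023} \approx 431.37$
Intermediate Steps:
$214 + \left(-1 + 2 \sqrt{\left(5 + 1\right)^{2} + 1}\right) \sqrt{146 + 233} = 214 + \left(-1 + 2 \sqrt{6^{2} + 1}\right) \sqrt{379} = 214 + \left(-1 + 2 \sqrt{36 + 1}\right) \sqrt{379} = 214 + \left(-1 + 2 \sqrt{37}\right) \sqrt{379} = 214 + \sqrt{379} \left(-1 + 2 \sqrt{37}\right)$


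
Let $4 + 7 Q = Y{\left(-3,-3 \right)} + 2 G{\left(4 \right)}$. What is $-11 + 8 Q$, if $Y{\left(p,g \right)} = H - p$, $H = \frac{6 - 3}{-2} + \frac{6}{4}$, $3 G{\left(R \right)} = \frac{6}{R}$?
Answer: $-11$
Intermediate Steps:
$G{\left(R \right)} = \frac{2}{R}$ ($G{\left(R \right)} = \frac{6 \frac{1}{R}}{3} = \frac{2}{R}$)
$H = 0$ ($H = 3 \left(- \frac{1}{2}\right) + 6 \cdot \frac{1}{4} = - \frac{3}{2} + \frac{3}{2} = 0$)
$Y{\left(p,g \right)} = - p$ ($Y{\left(p,g \right)} = 0 - p = - p$)
$Q = 0$ ($Q = - \frac{4}{7} + \frac{\left(-1\right) \left(-3\right) + 2 \cdot \frac{2}{4}}{7} = - \frac{4}{7} + \frac{3 + 2 \cdot 2 \cdot \frac{1}{4}}{7} = - \frac{4}{7} + \frac{3 + 2 \cdot \frac{1}{2}}{7} = - \frac{4}{7} + \frac{3 + 1}{7} = - \frac{4}{7} + \frac{1}{7} \cdot 4 = - \frac{4}{7} + \frac{4}{7} = 0$)
$-11 + 8 Q = -11 + 8 \cdot 0 = -11 + 0 = -11$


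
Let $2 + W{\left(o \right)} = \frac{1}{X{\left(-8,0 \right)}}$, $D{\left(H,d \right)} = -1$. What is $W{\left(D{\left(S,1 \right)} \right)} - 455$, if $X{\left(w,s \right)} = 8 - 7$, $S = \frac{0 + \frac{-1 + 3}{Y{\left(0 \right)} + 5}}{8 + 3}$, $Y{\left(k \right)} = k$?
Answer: $-456$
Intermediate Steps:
$S = \frac{2}{55}$ ($S = \frac{0 + \frac{-1 + 3}{0 + 5}}{8 + 3} = \frac{0 + \frac{2}{5}}{11} = \left(0 + 2 \cdot \frac{1}{5}\right) \frac{1}{11} = \left(0 + \frac{2}{5}\right) \frac{1}{11} = \frac{2}{5} \cdot \frac{1}{11} = \frac{2}{55} \approx 0.036364$)
$X{\left(w,s \right)} = 1$
$W{\left(o \right)} = -1$ ($W{\left(o \right)} = -2 + 1^{-1} = -2 + 1 = -1$)
$W{\left(D{\left(S,1 \right)} \right)} - 455 = -1 - 455 = -456$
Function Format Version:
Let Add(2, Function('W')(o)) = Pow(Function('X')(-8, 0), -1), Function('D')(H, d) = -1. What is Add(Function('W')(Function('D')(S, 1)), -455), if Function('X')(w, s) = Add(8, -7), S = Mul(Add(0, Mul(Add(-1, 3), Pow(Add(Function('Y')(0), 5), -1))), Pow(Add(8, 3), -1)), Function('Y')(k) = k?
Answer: -456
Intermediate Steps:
S = Rational(2, 55) (S = Mul(Add(0, Mul(Add(-1, 3), Pow(Add(0, 5), -1))), Pow(Add(8, 3), -1)) = Mul(Add(0, Mul(2, Pow(5, -1))), Pow(11, -1)) = Mul(Add(0, Mul(2, Rational(1, 5))), Rational(1, 11)) = Mul(Add(0, Rational(2, 5)), Rational(1, 11)) = Mul(Rational(2, 5), Rational(1, 11)) = Rational(2, 55) ≈ 0.036364)
Function('X')(w, s) = 1
Function('W')(o) = -1 (Function('W')(o) = Add(-2, Pow(1, -1)) = Add(-2, 1) = -1)
Add(Function('W')(Function('D')(S, 1)), -455) = Add(-1, -455) = -456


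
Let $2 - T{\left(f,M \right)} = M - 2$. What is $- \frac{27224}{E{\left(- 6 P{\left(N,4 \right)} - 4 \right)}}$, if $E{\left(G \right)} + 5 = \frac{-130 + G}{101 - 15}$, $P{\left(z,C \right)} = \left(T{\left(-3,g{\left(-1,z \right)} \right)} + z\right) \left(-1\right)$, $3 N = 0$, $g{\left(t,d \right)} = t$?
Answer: $\frac{1170632}{267} \approx 4384.4$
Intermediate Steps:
$T{\left(f,M \right)} = 4 - M$ ($T{\left(f,M \right)} = 2 - \left(M - 2\right) = 2 - \left(-2 + M\right) = 4 - M$)
$N = 0$ ($N = \frac{1}{3} \cdot 0 = 0$)
$P{\left(z,C \right)} = -5 - z$ ($P{\left(z,C \right)} = \left(\left(4 - -1\right) + z\right) \left(-1\right) = \left(\left(4 + 1\right) + z\right) \left(-1\right) = \left(5 + z\right) \left(-1\right) = -5 - z$)
$E{\left(G \right)} = - \frac{280}{43} + \frac{G}{86}$ ($E{\left(G \right)} = -5 + \frac{-130 + G}{101 - 15} = -5 + \frac{-130 + G}{86} = -5 + \left(-130 + G\right) \frac{1}{86} = -5 + \left(- \frac{65}{43} + \frac{G}{86}\right) = - \frac{280}{43} + \frac{G}{86}$)
$- \frac{27224}{E{\left(- 6 P{\left(N,4 \right)} - 4 \right)}} = - \frac{27224}{- \frac{280}{43} + \frac{- 6 \left(-5 - 0\right) - 4}{86}} = - \frac{27224}{- \frac{280}{43} + \frac{- 6 \left(-5 + 0\right) - 4}{86}} = - \frac{27224}{- \frac{280}{43} + \frac{\left(-6\right) \left(-5\right) - 4}{86}} = - \frac{27224}{- \frac{280}{43} + \frac{30 - 4}{86}} = - \frac{27224}{- \frac{280}{43} + \frac{1}{86} \cdot 26} = - \frac{27224}{- \frac{280}{43} + \frac{13}{43}} = - \frac{27224}{- \frac{267}{43}} = \left(-27224\right) \left(- \frac{43}{267}\right) = \frac{1170632}{267}$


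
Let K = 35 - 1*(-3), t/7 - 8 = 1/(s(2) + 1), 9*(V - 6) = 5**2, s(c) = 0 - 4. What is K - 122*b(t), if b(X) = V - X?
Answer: 49630/9 ≈ 5514.4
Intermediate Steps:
s(c) = -4
V = 79/9 (V = 6 + (1/9)*5**2 = 6 + (1/9)*25 = 6 + 25/9 = 79/9 ≈ 8.7778)
t = 161/3 (t = 56 + 7/(-4 + 1) = 56 + 7/(-3) = 56 + 7*(-1/3) = 56 - 7/3 = 161/3 ≈ 53.667)
b(X) = 79/9 - X
K = 38 (K = 35 + 3 = 38)
K - 122*b(t) = 38 - 122*(79/9 - 1*161/3) = 38 - 122*(79/9 - 161/3) = 38 - 122*(-404/9) = 38 + 49288/9 = 49630/9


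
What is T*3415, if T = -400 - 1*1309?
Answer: -5836235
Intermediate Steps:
T = -1709 (T = -400 - 1309 = -1709)
T*3415 = -1709*3415 = -5836235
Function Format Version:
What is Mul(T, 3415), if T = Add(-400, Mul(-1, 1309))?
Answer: -5836235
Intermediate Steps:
T = -1709 (T = Add(-400, -1309) = -1709)
Mul(T, 3415) = Mul(-1709, 3415) = -5836235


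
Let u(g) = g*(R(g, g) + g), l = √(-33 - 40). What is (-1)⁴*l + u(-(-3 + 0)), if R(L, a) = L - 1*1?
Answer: 15 + I*√73 ≈ 15.0 + 8.544*I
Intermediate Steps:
R(L, a) = -1 + L (R(L, a) = L - 1 = -1 + L)
l = I*√73 (l = √(-73) = I*√73 ≈ 8.544*I)
u(g) = g*(-1 + 2*g) (u(g) = g*((-1 + g) + g) = g*(-1 + 2*g))
(-1)⁴*l + u(-(-3 + 0)) = (-1)⁴*(I*√73) + (-(-3 + 0))*(-1 + 2*(-(-3 + 0))) = 1*(I*√73) + (-1*(-3))*(-1 + 2*(-1*(-3))) = I*√73 + 3*(-1 + 2*3) = I*√73 + 3*(-1 + 6) = I*√73 + 3*5 = I*√73 + 15 = 15 + I*√73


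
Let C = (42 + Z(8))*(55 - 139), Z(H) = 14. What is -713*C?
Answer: 3353952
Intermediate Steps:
C = -4704 (C = (42 + 14)*(55 - 139) = 56*(-84) = -4704)
-713*C = -713*(-4704) = 3353952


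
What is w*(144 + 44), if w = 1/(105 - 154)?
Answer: -188/49 ≈ -3.8367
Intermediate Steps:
w = -1/49 (w = 1/(-49) = -1/49 ≈ -0.020408)
w*(144 + 44) = -(144 + 44)/49 = -1/49*188 = -188/49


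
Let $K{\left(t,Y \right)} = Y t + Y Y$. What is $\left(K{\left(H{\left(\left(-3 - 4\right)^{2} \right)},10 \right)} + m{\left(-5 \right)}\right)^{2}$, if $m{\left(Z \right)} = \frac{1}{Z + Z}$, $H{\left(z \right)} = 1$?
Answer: $\frac{1207801}{100} \approx 12078.0$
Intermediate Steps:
$m{\left(Z \right)} = \frac{1}{2 Z}$
$K{\left(t,Y \right)} = Y^{2} + Y t$ ($K{\left(t,Y \right)} = Y t + Y^{2} = Y^{2} + Y t$)
$\left(K{\left(H{\left(\left(-3 - 4\right)^{2} \right)},10 \right)} + m{\left(-5 \right)}\right)^{2} = \left(10 \left(10 + 1\right) + \frac{1}{2 \left(-5\right)}\right)^{2} = \left(10 \cdot 11 + \frac{1}{2} \left(- \frac{1}{5}\right)\right)^{2} = \left(110 - \frac{1}{10}\right)^{2} = \left(\frac{1099}{10}\right)^{2} = \frac{1207801}{100}$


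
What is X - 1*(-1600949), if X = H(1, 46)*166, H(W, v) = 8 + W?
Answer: 1602443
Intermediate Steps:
X = 1494 (X = (8 + 1)*166 = 9*166 = 1494)
X - 1*(-1600949) = 1494 - 1*(-1600949) = 1494 + 1600949 = 1602443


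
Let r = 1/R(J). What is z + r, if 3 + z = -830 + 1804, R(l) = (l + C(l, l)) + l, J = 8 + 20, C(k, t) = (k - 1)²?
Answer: 762236/785 ≈ 971.00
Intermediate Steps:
C(k, t) = (-1 + k)²
J = 28
R(l) = (-1 + l)² + 2*l (R(l) = (l + (-1 + l)²) + l = (-1 + l)² + 2*l)
z = 971 (z = -3 + (-830 + 1804) = -3 + 974 = 971)
r = 1/785 (r = 1/(1 + 28²) = 1/(1 + 784) = 1/785 ≈ 0.0012739)
z + r = 971 + 1/785 = 762236/785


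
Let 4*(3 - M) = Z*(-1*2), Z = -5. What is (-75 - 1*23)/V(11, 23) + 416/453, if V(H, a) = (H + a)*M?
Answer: -37322/7701 ≈ -4.8464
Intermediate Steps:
M = ½ (M = 3 - (-5)*(-1*2)/4 = 3 - (-5)*(-2)/4 = 3 - ¼*10 = 3 - 5/2 = ½ ≈ 0.50000)
V(H, a) = H/2 + a/2 (V(H, a) = (H + a)*(½) = H/2 + a/2)
(-75 - 1*23)/V(11, 23) + 416/453 = (-75 - 1*23)/((½)*11 + (½)*23) + 416/453 = (-75 - 23)/(11/2 + 23/2) + 416*(1/453) = -98/17 + 416/453 = -37322/7701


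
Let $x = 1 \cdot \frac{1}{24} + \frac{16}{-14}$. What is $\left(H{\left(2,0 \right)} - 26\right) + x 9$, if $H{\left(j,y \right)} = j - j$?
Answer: $- \frac{2011}{56} \approx -35.911$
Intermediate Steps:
$H{\left(j,y \right)} = 0$
$x = - \frac{185}{168}$ ($x = 1 \cdot \frac{1}{24} + 16 \left(- \frac{1}{14}\right) = \frac{1}{24} - \frac{8}{7} = - \frac{185}{168} \approx -1.1012$)
$\left(H{\left(2,0 \right)} - 26\right) + x 9 = \left(0 - 26\right) - \frac{555}{56} = -26 - \frac{555}{56} = - \frac{2011}{56}$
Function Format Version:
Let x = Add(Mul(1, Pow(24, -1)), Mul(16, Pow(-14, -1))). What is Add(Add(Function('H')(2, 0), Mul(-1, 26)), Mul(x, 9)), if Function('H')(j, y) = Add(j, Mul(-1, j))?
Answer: Rational(-2011, 56) ≈ -35.911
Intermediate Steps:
Function('H')(j, y) = 0
x = Rational(-185, 168) (x = Add(Mul(1, Rational(1, 24)), Mul(16, Rational(-1, 14))) = Add(Rational(1, 24), Rational(-8, 7)) = Rational(-185, 168) ≈ -1.1012)
Add(Add(Function('H')(2, 0), Mul(-1, 26)), Mul(x, 9)) = Add(Add(0, Mul(-1, 26)), Mul(Rational(-185, 168), 9)) = Add(Add(0, -26), Rational(-555, 56)) = Add(-26, Rational(-555, 56)) = Rational(-2011, 56)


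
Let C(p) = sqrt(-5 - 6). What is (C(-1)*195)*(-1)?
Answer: -195*I*sqrt(11) ≈ -646.74*I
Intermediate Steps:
C(p) = I*sqrt(11) (C(p) = sqrt(-11) = I*sqrt(11))
(C(-1)*195)*(-1) = ((I*sqrt(11))*195)*(-1) = (195*I*sqrt(11))*(-1) = -195*I*sqrt(11)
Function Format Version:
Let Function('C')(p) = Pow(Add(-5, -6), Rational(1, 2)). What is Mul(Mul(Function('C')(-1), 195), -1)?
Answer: Mul(-195, I, Pow(11, Rational(1, 2))) ≈ Mul(-646.74, I)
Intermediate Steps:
Function('C')(p) = Mul(I, Pow(11, Rational(1, 2))) (Function('C')(p) = Pow(-11, Rational(1, 2)) = Mul(I, Pow(11, Rational(1, 2))))
Mul(Mul(Function('C')(-1), 195), -1) = Mul(Mul(Mul(I, Pow(11, Rational(1, 2))), 195), -1) = Mul(Mul(195, I, Pow(11, Rational(1, 2))), -1) = Mul(-195, I, Pow(11, Rational(1, 2)))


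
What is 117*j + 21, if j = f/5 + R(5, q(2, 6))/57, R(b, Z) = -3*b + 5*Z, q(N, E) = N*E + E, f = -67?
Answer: -132321/95 ≈ -1392.9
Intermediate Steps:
q(N, E) = E + E*N (q(N, E) = E*N + E = E + E*N)
j = -1148/95 (j = -67/5 + (-3*5 + 5*(6*(1 + 2)))/57 = -67*1/5 + (-15 + 5*(6*3))*(1/57) = -67/5 + (-15 + 5*18)*(1/57) = -67/5 + (-15 + 90)*(1/57) = -67/5 + 75*(1/57) = -67/5 + 25/19 = -1148/95 ≈ -12.084)
117*j + 21 = 117*(-1148/95) + 21 = -134316/95 + 21 = -132321/95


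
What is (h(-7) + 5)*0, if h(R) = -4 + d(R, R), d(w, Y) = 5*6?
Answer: 0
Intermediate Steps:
d(w, Y) = 30
h(R) = 26 (h(R) = -4 + 30 = 26)
(h(-7) + 5)*0 = (26 + 5)*0 = 31*0 = 0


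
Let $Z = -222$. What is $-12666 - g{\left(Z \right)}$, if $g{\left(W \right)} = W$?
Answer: $-12444$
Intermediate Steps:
$-12666 - g{\left(Z \right)} = -12666 - -222 = -12666 + 222 = -12444$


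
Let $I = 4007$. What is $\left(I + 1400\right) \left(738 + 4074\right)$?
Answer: $26018484$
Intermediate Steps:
$\left(I + 1400\right) \left(738 + 4074\right) = \left(4007 + 1400\right) \left(738 + 4074\right) = 5407 \cdot 4812 = 26018484$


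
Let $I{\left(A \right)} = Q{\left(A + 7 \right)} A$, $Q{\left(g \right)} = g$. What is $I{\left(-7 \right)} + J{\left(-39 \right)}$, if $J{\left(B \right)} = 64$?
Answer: $64$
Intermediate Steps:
$I{\left(A \right)} = A \left(7 + A\right)$ ($I{\left(A \right)} = \left(A + 7\right) A = \left(7 + A\right) A = A \left(7 + A\right)$)
$I{\left(-7 \right)} + J{\left(-39 \right)} = - 7 \left(7 - 7\right) + 64 = \left(-7\right) 0 + 64 = 0 + 64 = 64$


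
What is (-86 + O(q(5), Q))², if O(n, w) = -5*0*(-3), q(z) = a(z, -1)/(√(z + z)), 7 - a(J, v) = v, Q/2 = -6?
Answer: 7396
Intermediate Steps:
Q = -12 (Q = 2*(-6) = -12)
a(J, v) = 7 - v
q(z) = 4*√2/√z (q(z) = (7 - 1*(-1))/(√(z + z)) = (7 + 1)/(√(2*z)) = 8/((√2*√z)) = 8*(√2/(2*√z)) = 4*√2/√z)
O(n, w) = 0 (O(n, w) = 0*(-3) = 0)
(-86 + O(q(5), Q))² = (-86 + 0)² = (-86)² = 7396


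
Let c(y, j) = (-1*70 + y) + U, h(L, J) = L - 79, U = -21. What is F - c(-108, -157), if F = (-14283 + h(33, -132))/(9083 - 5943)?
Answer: 610531/3140 ≈ 194.44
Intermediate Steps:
h(L, J) = -79 + L
c(y, j) = -91 + y (c(y, j) = (-1*70 + y) - 21 = (-70 + y) - 21 = -91 + y)
F = -14329/3140 (F = (-14283 + (-79 + 33))/(9083 - 5943) = (-14283 - 46)/3140 = -14329*1/3140 = -14329/3140 ≈ -4.5634)
F - c(-108, -157) = -14329/3140 - (-91 - 108) = -14329/3140 - 1*(-199) = -14329/3140 + 199 = 610531/3140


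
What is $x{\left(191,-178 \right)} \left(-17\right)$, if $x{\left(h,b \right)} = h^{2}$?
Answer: $-620177$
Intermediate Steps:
$x{\left(191,-178 \right)} \left(-17\right) = 191^{2} \left(-17\right) = 36481 \left(-17\right) = -620177$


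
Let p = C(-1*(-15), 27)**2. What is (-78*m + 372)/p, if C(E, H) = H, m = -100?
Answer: 908/81 ≈ 11.210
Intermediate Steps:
p = 729 (p = 27**2 = 729)
(-78*m + 372)/p = (-78*(-100) + 372)/729 = (7800 + 372)*(1/729) = 8172*(1/729) = 908/81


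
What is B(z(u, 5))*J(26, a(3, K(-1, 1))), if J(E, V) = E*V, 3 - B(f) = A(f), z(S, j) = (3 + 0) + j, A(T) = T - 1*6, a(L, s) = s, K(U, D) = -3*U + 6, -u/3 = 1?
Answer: 234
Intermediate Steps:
u = -3 (u = -3*1 = -3)
K(U, D) = 6 - 3*U
A(T) = -6 + T (A(T) = T - 6 = -6 + T)
z(S, j) = 3 + j
B(f) = 9 - f (B(f) = 3 - (-6 + f) = 3 + (6 - f) = 9 - f)
B(z(u, 5))*J(26, a(3, K(-1, 1))) = (9 - (3 + 5))*(26*(6 - 3*(-1))) = (9 - 1*8)*(26*(6 + 3)) = (9 - 8)*(26*9) = 1*234 = 234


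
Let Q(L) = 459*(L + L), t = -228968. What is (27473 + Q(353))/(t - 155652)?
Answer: -351527/384620 ≈ -0.91396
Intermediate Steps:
Q(L) = 918*L (Q(L) = 459*(2*L) = 918*L)
(27473 + Q(353))/(t - 155652) = (27473 + 918*353)/(-228968 - 155652) = (27473 + 324054)/(-384620) = 351527*(-1/384620) = -351527/384620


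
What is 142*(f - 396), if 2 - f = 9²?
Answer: -67450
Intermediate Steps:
f = -79 (f = 2 - 1*9² = 2 - 1*81 = 2 - 81 = -79)
142*(f - 396) = 142*(-79 - 396) = 142*(-475) = -67450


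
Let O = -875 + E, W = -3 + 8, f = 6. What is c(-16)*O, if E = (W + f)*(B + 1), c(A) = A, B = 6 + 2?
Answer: 12416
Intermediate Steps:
B = 8
W = 5
E = 99 (E = (5 + 6)*(8 + 1) = 11*9 = 99)
O = -776 (O = -875 + 99 = -776)
c(-16)*O = -16*(-776) = 12416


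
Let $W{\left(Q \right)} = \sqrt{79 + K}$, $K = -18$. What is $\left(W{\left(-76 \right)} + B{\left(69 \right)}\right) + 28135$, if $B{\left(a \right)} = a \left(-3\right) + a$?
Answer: $27997 + \sqrt{61} \approx 28005.0$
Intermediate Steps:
$B{\left(a \right)} = - 2 a$ ($B{\left(a \right)} = - 3 a + a = - 2 a$)
$W{\left(Q \right)} = \sqrt{61}$ ($W{\left(Q \right)} = \sqrt{79 - 18} = \sqrt{61}$)
$\left(W{\left(-76 \right)} + B{\left(69 \right)}\right) + 28135 = \left(\sqrt{61} - 138\right) + 28135 = \left(-138 + \sqrt{61}\right) + 28135 = 27997 + \sqrt{61}$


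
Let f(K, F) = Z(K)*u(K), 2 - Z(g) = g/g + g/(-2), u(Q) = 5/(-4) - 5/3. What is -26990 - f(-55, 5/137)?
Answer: -649615/24 ≈ -27067.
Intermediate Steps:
u(Q) = -35/12 (u(Q) = 5*(-1/4) - 5*1/3 = -5/4 - 5/3 = -35/12)
Z(g) = 1 + g/2 (Z(g) = 2 - (g/g + g/(-2)) = 2 - (1 + g*(-1/2)) = 2 - (1 - g/2) = 2 + (-1 + g/2) = 1 + g/2)
f(K, F) = -35/12 - 35*K/24 (f(K, F) = (1 + K/2)*(-35/12) = -35/12 - 35*K/24)
-26990 - f(-55, 5/137) = -26990 - (-35/12 - 35/24*(-55)) = -26990 - (-35/12 + 1925/24) = -26990 - 1*1855/24 = -26990 - 1855/24 = -649615/24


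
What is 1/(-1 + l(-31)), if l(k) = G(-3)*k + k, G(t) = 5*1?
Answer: -1/187 ≈ -0.0053476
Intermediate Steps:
G(t) = 5
l(k) = 6*k (l(k) = 5*k + k = 6*k)
1/(-1 + l(-31)) = 1/(-1 + 6*(-31)) = 1/(-1 - 186) = 1/(-187) = -1/187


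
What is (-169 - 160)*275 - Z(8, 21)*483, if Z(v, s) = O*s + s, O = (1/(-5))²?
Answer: -2525593/25 ≈ -1.0102e+5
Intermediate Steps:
O = 1/25 (O = (-⅕)² = 1/25 ≈ 0.040000)
Z(v, s) = 26*s/25 (Z(v, s) = s/25 + s = 26*s/25)
(-169 - 160)*275 - Z(8, 21)*483 = (-169 - 160)*275 - (26/25)*21*483 = -329*275 - 546*483/25 = -90475 - 1*263718/25 = -90475 - 263718/25 = -2525593/25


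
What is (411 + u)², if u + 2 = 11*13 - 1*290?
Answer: 68644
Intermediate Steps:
u = -149 (u = -2 + (11*13 - 1*290) = -2 + (143 - 290) = -2 - 147 = -149)
(411 + u)² = (411 - 149)² = 262² = 68644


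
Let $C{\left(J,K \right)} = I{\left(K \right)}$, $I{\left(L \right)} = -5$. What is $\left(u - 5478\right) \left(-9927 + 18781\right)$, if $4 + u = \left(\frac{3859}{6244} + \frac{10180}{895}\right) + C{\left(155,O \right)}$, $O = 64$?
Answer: $- \frac{27090073220809}{558838} \approx -4.8476 \cdot 10^{7}$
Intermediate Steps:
$C{\left(J,K \right)} = -5$
$u = \frac{3344461}{1117676}$ ($u = -4 + \left(\left(\frac{3859}{6244} + \frac{10180}{895}\right) - 5\right) = -4 + \left(\left(3859 \cdot \frac{1}{6244} + 10180 \cdot \frac{1}{895}\right) - 5\right) = -4 + \left(\left(\frac{3859}{6244} + \frac{2036}{179}\right) - 5\right) = -4 + \left(\frac{13403545}{1117676} - 5\right) = -4 + \frac{7815165}{1117676} = \frac{3344461}{1117676} \approx 2.9923$)
$\left(u - 5478\right) \left(-9927 + 18781\right) = \left(\frac{3344461}{1117676} - 5478\right) \left(-9927 + 18781\right) = \left(- \frac{6119284667}{1117676}\right) 8854 = - \frac{27090073220809}{558838}$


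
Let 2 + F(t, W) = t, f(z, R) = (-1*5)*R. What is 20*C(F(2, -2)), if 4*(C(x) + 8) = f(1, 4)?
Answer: -260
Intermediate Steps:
f(z, R) = -5*R
F(t, W) = -2 + t
C(x) = -13 (C(x) = -8 + (-5*4)/4 = -8 + (1/4)*(-20) = -8 - 5 = -13)
20*C(F(2, -2)) = 20*(-13) = -260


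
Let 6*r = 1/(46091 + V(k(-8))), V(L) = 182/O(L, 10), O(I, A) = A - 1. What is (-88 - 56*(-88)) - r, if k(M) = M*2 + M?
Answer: 4017209677/830002 ≈ 4840.0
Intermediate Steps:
O(I, A) = -1 + A
k(M) = 3*M (k(M) = 2*M + M = 3*M)
V(L) = 182/9 (V(L) = 182/(-1 + 10) = 182/9)
r = 3/830002 (r = 1/(6*(46091 + 182/9)) = 1/(6*(415001/9)) = (⅙)*(9/415001) = 3/830002 ≈ 3.6144e-6)
(-88 - 56*(-88)) - r = (-88 - 56*(-88)) - 1*3/830002 = (-88 + 4928) - 3/830002 = 4840 - 3/830002 = 4017209677/830002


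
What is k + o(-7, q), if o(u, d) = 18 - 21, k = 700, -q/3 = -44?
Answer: 697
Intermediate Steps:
q = 132 (q = -3*(-44) = 132)
o(u, d) = -3
k + o(-7, q) = 700 - 3 = 697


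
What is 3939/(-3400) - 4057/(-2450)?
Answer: 16573/33320 ≈ 0.49739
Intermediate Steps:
3939/(-3400) - 4057/(-2450) = 3939*(-1/3400) - 4057*(-1/2450) = -3939/3400 + 4057/2450 = 16573/33320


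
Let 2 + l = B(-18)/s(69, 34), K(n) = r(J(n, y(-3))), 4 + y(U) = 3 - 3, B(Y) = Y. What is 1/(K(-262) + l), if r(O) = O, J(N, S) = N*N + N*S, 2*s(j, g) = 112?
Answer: 28/1951311 ≈ 1.4349e-5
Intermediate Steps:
s(j, g) = 56 (s(j, g) = (½)*112 = 56)
y(U) = -4 (y(U) = -4 + (3 - 3) = -4 + 0 = -4)
J(N, S) = N² + N*S
K(n) = n*(-4 + n) (K(n) = n*(n - 4) = n*(-4 + n))
l = -65/28 (l = -2 - 18/56 = -2 - 18*1/56 = -2 - 9/28 = -65/28 ≈ -2.3214)
1/(K(-262) + l) = 1/(-262*(-4 - 262) - 65/28) = 1/(-262*(-266) - 65/28) = 1/(69692 - 65/28) = 1/(1951311/28) = 28/1951311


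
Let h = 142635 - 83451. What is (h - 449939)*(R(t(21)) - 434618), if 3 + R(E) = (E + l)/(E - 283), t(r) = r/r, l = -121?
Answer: 7982017641085/47 ≈ 1.6983e+11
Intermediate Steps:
t(r) = 1
R(E) = -3 + (-121 + E)/(-283 + E) (R(E) = -3 + (E - 121)/(E - 283) = -3 + (-121 + E)/(-283 + E))
h = 59184
(h - 449939)*(R(t(21)) - 434618) = (59184 - 449939)*(2*(364 - 1*1)/(-283 + 1) - 434618) = -390755*(2*(364 - 1)/(-282) - 434618) = -390755*(2*(-1/282)*363 - 434618) = -390755*(-121/47 - 434618) = -390755*(-20427167/47) = 7982017641085/47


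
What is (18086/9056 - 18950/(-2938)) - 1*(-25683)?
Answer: 170890051623/6651632 ≈ 25691.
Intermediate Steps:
(18086/9056 - 18950/(-2938)) - 1*(-25683) = (18086*(1/9056) - 18950*(-1/2938)) + 25683 = (9043/4528 + 9475/1469) + 25683 = 56186967/6651632 + 25683 = 170890051623/6651632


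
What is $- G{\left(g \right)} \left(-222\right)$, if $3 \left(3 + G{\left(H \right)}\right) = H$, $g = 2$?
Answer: $-518$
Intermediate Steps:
$G{\left(H \right)} = -3 + \frac{H}{3}$
$- G{\left(g \right)} \left(-222\right) = - \left(-3 + \frac{1}{3} \cdot 2\right) \left(-222\right) = - \left(-3 + \frac{2}{3}\right) \left(-222\right) = - \frac{\left(-7\right) \left(-222\right)}{3} = \left(-1\right) 518 = -518$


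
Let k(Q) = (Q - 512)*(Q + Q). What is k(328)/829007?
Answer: -120704/829007 ≈ -0.14560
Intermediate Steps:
k(Q) = 2*Q*(-512 + Q) (k(Q) = (-512 + Q)*(2*Q) = 2*Q*(-512 + Q))
k(328)/829007 = (2*328*(-512 + 328))/829007 = (2*328*(-184))*(1/829007) = -120704*1/829007 = -120704/829007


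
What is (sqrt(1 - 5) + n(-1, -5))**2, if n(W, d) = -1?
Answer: (1 - 2*I)**2 ≈ -3.0 - 4.0*I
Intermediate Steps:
(sqrt(1 - 5) + n(-1, -5))**2 = (sqrt(1 - 5) - 1)**2 = (sqrt(-4) - 1)**2 = (2*I - 1)**2 = (-1 + 2*I)**2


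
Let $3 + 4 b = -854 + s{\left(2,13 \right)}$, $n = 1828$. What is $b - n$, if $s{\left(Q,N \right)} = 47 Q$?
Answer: $- \frac{8075}{4} \approx -2018.8$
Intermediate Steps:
$b = - \frac{763}{4}$ ($b = - \frac{3}{4} + \frac{-854 + 47 \cdot 2}{4} = - \frac{3}{4} + \frac{-854 + 94}{4} = - \frac{3}{4} + \frac{1}{4} \left(-760\right) = - \frac{3}{4} - 190 = - \frac{763}{4} \approx -190.75$)
$b - n = - \frac{763}{4} - 1828 = - \frac{8075}{4}$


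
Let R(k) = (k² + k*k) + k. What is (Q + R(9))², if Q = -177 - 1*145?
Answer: 22801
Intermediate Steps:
Q = -322 (Q = -177 - 145 = -322)
R(k) = k + 2*k² (R(k) = (k² + k²) + k = 2*k² + k = k + 2*k²)
(Q + R(9))² = (-322 + 9*(1 + 2*9))² = (-322 + 9*(1 + 18))² = (-322 + 9*19)² = (-322 + 171)² = (-151)² = 22801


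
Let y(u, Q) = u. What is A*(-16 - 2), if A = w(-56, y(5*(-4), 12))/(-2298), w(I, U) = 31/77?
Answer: 93/29491 ≈ 0.0031535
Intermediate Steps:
w(I, U) = 31/77 (w(I, U) = 31*(1/77) = 31/77)
A = -31/176946 (A = (31/77)/(-2298) = (31/77)*(-1/2298) = -31/176946 ≈ -0.00017519)
A*(-16 - 2) = -31*(-16 - 2)/176946 = -31/176946*(-18) = 93/29491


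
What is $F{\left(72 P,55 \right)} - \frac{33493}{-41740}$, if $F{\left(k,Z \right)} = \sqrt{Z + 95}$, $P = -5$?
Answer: $\frac{33493}{41740} + 5 \sqrt{6} \approx 13.05$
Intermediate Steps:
$F{\left(k,Z \right)} = \sqrt{95 + Z}$
$F{\left(72 P,55 \right)} - \frac{33493}{-41740} = \sqrt{95 + 55} - \frac{33493}{-41740} = \sqrt{150} - 33493 \left(- \frac{1}{41740}\right) = 5 \sqrt{6} - - \frac{33493}{41740} = 5 \sqrt{6} + \frac{33493}{41740} = \frac{33493}{41740} + 5 \sqrt{6}$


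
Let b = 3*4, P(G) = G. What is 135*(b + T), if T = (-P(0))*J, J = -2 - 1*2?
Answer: 1620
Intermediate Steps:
J = -4 (J = -2 - 2 = -4)
T = 0 (T = -1*0*(-4) = 0*(-4) = 0)
b = 12
135*(b + T) = 135*(12 + 0) = 135*12 = 1620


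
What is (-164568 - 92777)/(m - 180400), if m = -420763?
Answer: 257345/601163 ≈ 0.42808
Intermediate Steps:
(-164568 - 92777)/(m - 180400) = (-164568 - 92777)/(-420763 - 180400) = -257345/(-601163) = -257345*(-1/601163) = 257345/601163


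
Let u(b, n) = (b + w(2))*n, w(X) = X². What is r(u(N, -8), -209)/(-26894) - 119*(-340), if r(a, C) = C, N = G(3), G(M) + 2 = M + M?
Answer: 1088131449/26894 ≈ 40460.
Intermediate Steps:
G(M) = -2 + 2*M (G(M) = -2 + (M + M) = -2 + 2*M)
N = 4 (N = -2 + 2*3 = -2 + 6 = 4)
u(b, n) = n*(4 + b) (u(b, n) = (b + 2²)*n = (b + 4)*n = (4 + b)*n = n*(4 + b))
r(u(N, -8), -209)/(-26894) - 119*(-340) = -209/(-26894) - 119*(-340) = -209*(-1/26894) - 1*(-40460) = 209/26894 + 40460 = 1088131449/26894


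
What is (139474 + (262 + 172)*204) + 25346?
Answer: 253356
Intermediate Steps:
(139474 + (262 + 172)*204) + 25346 = (139474 + 434*204) + 25346 = (139474 + 88536) + 25346 = 228010 + 25346 = 253356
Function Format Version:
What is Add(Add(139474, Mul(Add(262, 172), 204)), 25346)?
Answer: 253356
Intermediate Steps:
Add(Add(139474, Mul(Add(262, 172), 204)), 25346) = Add(Add(139474, Mul(434, 204)), 25346) = Add(Add(139474, 88536), 25346) = Add(228010, 25346) = 253356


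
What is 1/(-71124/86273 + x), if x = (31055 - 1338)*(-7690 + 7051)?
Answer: -86273/1638252130623 ≈ -5.2662e-8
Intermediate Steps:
x = -18989163 (x = 29717*(-639) = -18989163)
1/(-71124/86273 + x) = 1/(-71124/86273 - 18989163) = 1/(-1638252130623/86273) = -86273/1638252130623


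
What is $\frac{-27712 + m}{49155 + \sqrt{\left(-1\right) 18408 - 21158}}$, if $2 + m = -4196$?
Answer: $- \frac{1568536050}{2416253591} + \frac{31910 i \sqrt{39566}}{2416253591} \approx -0.64916 + 0.0026269 i$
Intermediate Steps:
$m = -4198$ ($m = -2 - 4196 = -4198$)
$\frac{-27712 + m}{49155 + \sqrt{\left(-1\right) 18408 - 21158}} = \frac{-27712 - 4198}{49155 + \sqrt{\left(-1\right) 18408 - 21158}} = - \frac{31910}{49155 + \sqrt{-18408 - 21158}} = - \frac{31910}{49155 + \sqrt{-39566}} = - \frac{31910}{49155 + i \sqrt{39566}}$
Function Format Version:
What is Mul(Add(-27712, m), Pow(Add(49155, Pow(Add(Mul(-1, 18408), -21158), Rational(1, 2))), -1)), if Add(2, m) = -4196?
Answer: Add(Rational(-1568536050, 2416253591), Mul(Rational(31910, 2416253591), I, Pow(39566, Rational(1, 2)))) ≈ Add(-0.64916, Mul(0.0026269, I))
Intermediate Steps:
m = -4198 (m = Add(-2, -4196) = -4198)
Mul(Add(-27712, m), Pow(Add(49155, Pow(Add(Mul(-1, 18408), -21158), Rational(1, 2))), -1)) = Mul(Add(-27712, -4198), Pow(Add(49155, Pow(Add(Mul(-1, 18408), -21158), Rational(1, 2))), -1)) = Mul(-31910, Pow(Add(49155, Pow(Add(-18408, -21158), Rational(1, 2))), -1)) = Mul(-31910, Pow(Add(49155, Pow(-39566, Rational(1, 2))), -1)) = Mul(-31910, Pow(Add(49155, Mul(I, Pow(39566, Rational(1, 2)))), -1))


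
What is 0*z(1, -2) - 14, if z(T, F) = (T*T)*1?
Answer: -14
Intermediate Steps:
z(T, F) = T**2 (z(T, F) = T**2*1 = T**2)
0*z(1, -2) - 14 = 0*1**2 - 14 = 0*1 - 14 = 0 - 14 = -14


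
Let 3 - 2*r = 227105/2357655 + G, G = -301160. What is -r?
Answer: -71003822566/471531 ≈ -1.5058e+5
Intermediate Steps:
r = 71003822566/471531 (r = 3/2 - (227105/2357655 - 301160)/2 = 3/2 - (227105*(1/2357655) - 301160)/2 = 3/2 - (45421/471531 - 301160)/2 = 3/2 - ½*(-142006230539/471531) = 3/2 + 142006230539/943062 = 71003822566/471531 ≈ 1.5058e+5)
-r = -1*71003822566/471531 = -71003822566/471531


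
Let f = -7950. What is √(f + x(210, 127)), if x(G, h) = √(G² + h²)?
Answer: √(-7950 + √60229) ≈ 87.776*I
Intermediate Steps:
√(f + x(210, 127)) = √(-7950 + √(210² + 127²)) = √(-7950 + √(44100 + 16129)) = √(-7950 + √60229)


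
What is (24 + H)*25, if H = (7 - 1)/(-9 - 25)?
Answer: 10125/17 ≈ 595.59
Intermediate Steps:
H = -3/17 (H = 6/(-34) = 6*(-1/34) = -3/17 ≈ -0.17647)
(24 + H)*25 = (24 - 3/17)*25 = (405/17)*25 = 10125/17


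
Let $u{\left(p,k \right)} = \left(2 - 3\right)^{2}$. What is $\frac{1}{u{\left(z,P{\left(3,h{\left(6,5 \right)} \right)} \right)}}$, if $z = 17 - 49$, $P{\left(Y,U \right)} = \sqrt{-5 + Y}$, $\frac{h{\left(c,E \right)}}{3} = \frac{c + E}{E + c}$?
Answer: $1$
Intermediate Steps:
$h{\left(c,E \right)} = 3$ ($h{\left(c,E \right)} = 3 \frac{c + E}{E + c} = 3 \frac{E + c}{E + c} = 3 \cdot 1 = 3$)
$z = -32$
$u{\left(p,k \right)} = 1$ ($u{\left(p,k \right)} = \left(-1\right)^{2} = 1$)
$\frac{1}{u{\left(z,P{\left(3,h{\left(6,5 \right)} \right)} \right)}} = 1^{-1} = 1$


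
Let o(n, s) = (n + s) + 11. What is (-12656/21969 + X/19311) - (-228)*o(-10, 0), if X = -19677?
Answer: 32016933941/141414453 ≈ 226.41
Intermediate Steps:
o(n, s) = 11 + n + s
(-12656/21969 + X/19311) - (-228)*o(-10, 0) = (-12656/21969 - 19677/19311) - (-228)*(11 - 10 + 0) = (-12656*1/21969 - 19677*1/19311) - (-228) = (-12656/21969 - 6559/6437) - 1*(-228) = -225561343/141414453 + 228 = 32016933941/141414453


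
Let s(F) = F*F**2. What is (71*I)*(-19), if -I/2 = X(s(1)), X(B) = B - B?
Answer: 0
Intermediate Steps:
s(F) = F**3
X(B) = 0
I = 0 (I = -2*0 = 0)
(71*I)*(-19) = (71*0)*(-19) = 0*(-19) = 0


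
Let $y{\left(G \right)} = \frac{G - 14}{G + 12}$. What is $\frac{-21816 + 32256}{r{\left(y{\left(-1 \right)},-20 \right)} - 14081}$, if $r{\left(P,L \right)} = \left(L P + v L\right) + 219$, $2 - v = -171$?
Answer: $- \frac{6380}{10569} \approx -0.60365$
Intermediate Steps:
$v = 173$ ($v = 2 - -171 = 2 + 171 = 173$)
$y{\left(G \right)} = \frac{-14 + G}{12 + G}$
$r{\left(P,L \right)} = 219 + 173 L + L P$ ($r{\left(P,L \right)} = \left(L P + 173 L\right) + 219 = \left(173 L + L P\right) + 219 = 219 + 173 L + L P$)
$\frac{-21816 + 32256}{r{\left(y{\left(-1 \right)},-20 \right)} - 14081} = \frac{-21816 + 32256}{\left(219 + 173 \left(-20\right) - 20 \frac{-14 - 1}{12 - 1}\right) - 14081} = \frac{10440}{\left(219 - 3460 - 20 \cdot \frac{1}{11} \left(-15\right)\right) - 14081} = \frac{10440}{\left(219 - 3460 - - \frac{300}{11}\right) - 14081} = \frac{10440}{\left(219 - 3460 + \frac{300}{11}\right) - 14081} = \frac{10440}{- \frac{35351}{11} - 14081} = \frac{10440}{- \frac{190242}{11}} = 10440 \left(- \frac{11}{190242}\right) = - \frac{6380}{10569}$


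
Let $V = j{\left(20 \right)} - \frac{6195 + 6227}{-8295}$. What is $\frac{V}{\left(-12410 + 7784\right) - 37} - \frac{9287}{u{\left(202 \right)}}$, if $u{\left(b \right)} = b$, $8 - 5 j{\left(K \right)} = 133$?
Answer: $- \frac{359177925389}{7813276170} \approx -45.97$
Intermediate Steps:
$j{\left(K \right)} = -25$ ($j{\left(K \right)} = \frac{8}{5} - \frac{133}{5} = -25$)
$V = - \frac{194953}{8295}$ ($V = -25 - \frac{6195 + 6227}{-8295} = -25 - 12422 \left(- \frac{1}{8295}\right) = -25 - - \frac{12422}{8295} = -25 + \frac{12422}{8295} = - \frac{194953}{8295} \approx -23.502$)
$\frac{V}{\left(-12410 + 7784\right) - 37} - \frac{9287}{u{\left(202 \right)}} = - \frac{194953}{8295 \left(\left(-12410 + 7784\right) - 37\right)} - \frac{9287}{202} = - \frac{194953}{8295 \left(-4626 - 37\right)} - \frac{9287}{202} = - \frac{194953}{8295 \left(-4663\right)} - \frac{9287}{202} = \left(- \frac{194953}{8295}\right) \left(- \frac{1}{4663}\right) - \frac{9287}{202} = \frac{194953}{38679585} - \frac{9287}{202} = - \frac{359177925389}{7813276170}$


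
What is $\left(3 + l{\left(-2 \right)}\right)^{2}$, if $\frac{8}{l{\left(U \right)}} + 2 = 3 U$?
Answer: $4$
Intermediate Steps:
$l{\left(U \right)} = \frac{8}{-2 + 3 U}$
$\left(3 + l{\left(-2 \right)}\right)^{2} = \left(3 + \frac{8}{-2 + 3 \left(-2\right)}\right)^{2} = \left(3 + \frac{8}{-2 - 6}\right)^{2} = \left(3 + \frac{8}{-8}\right)^{2} = \left(3 + 8 \left(- \frac{1}{8}\right)\right)^{2} = \left(3 - 1\right)^{2} = 2^{2} = 4$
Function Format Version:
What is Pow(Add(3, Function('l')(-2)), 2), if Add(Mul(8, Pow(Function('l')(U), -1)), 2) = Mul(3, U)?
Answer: 4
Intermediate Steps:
Function('l')(U) = Mul(8, Pow(Add(-2, Mul(3, U)), -1))
Pow(Add(3, Function('l')(-2)), 2) = Pow(Add(3, Mul(8, Pow(Add(-2, Mul(3, -2)), -1))), 2) = Pow(Add(3, Mul(8, Pow(Add(-2, -6), -1))), 2) = Pow(Add(3, Mul(8, Pow(-8, -1))), 2) = Pow(Add(3, Mul(8, Rational(-1, 8))), 2) = Pow(Add(3, -1), 2) = Pow(2, 2) = 4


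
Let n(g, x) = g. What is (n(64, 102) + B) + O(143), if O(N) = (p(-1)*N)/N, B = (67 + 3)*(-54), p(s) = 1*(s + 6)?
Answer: -3711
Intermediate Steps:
p(s) = 6 + s (p(s) = 1*(6 + s) = 6 + s)
B = -3780 (B = 70*(-54) = -3780)
O(N) = 5 (O(N) = ((6 - 1)*N)/N = (5*N)/N = 5)
(n(64, 102) + B) + O(143) = (64 - 3780) + 5 = -3716 + 5 = -3711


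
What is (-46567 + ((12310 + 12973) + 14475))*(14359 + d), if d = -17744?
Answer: 23048465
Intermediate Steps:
(-46567 + ((12310 + 12973) + 14475))*(14359 + d) = (-46567 + ((12310 + 12973) + 14475))*(14359 - 17744) = (-46567 + (25283 + 14475))*(-3385) = (-46567 + 39758)*(-3385) = -6809*(-3385) = 23048465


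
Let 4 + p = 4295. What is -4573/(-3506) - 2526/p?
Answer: 10766587/15044246 ≈ 0.71566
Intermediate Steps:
p = 4291 (p = -4 + 4295 = 4291)
-4573/(-3506) - 2526/p = -4573/(-3506) - 2526/4291 = -4573*(-1/3506) - 2526*1/4291 = 4573/3506 - 2526/4291 = 10766587/15044246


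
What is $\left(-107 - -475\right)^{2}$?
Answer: $135424$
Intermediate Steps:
$\left(-107 - -475\right)^{2} = \left(-107 + 475\right)^{2} = 368^{2} = 135424$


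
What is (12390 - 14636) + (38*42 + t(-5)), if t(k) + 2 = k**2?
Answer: -627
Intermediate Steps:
t(k) = -2 + k**2
(12390 - 14636) + (38*42 + t(-5)) = (12390 - 14636) + (38*42 + (-2 + (-5)**2)) = -2246 + (1596 + (-2 + 25)) = -2246 + (1596 + 23) = -2246 + 1619 = -627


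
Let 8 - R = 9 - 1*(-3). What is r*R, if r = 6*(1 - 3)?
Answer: 48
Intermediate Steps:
r = -12 (r = 6*(-2) = -12)
R = -4 (R = 8 - (9 - 1*(-3)) = 8 - (9 + 3) = 8 - 1*12 = 8 - 12 = -4)
r*R = -12*(-4) = 48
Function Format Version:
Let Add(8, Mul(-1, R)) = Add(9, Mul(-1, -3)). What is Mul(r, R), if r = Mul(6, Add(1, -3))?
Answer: 48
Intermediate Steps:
r = -12 (r = Mul(6, -2) = -12)
R = -4 (R = Add(8, Mul(-1, Add(9, Mul(-1, -3)))) = Add(8, Mul(-1, Add(9, 3))) = Add(8, Mul(-1, 12)) = Add(8, -12) = -4)
Mul(r, R) = Mul(-12, -4) = 48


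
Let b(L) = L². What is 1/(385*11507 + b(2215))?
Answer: 1/9336420 ≈ 1.0711e-7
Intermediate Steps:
1/(385*11507 + b(2215)) = 1/(385*11507 + 2215²) = 1/(4430195 + 4906225) = 1/9336420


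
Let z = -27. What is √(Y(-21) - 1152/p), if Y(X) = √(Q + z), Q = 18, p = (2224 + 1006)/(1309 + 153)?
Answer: √(-4705920 + 27075*I)/95 ≈ 0.065689 + 22.835*I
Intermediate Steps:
p = 95/43 (p = 3230/1462 = 3230*(1/1462) = 95/43 ≈ 2.2093)
Y(X) = 3*I (Y(X) = √(18 - 27) = √(-9) = 3*I)
√(Y(-21) - 1152/p) = √(3*I - 1152/95/43) = √(3*I - 1152*43/95) = √(3*I - 49536/95) = √(-49536/95 + 3*I)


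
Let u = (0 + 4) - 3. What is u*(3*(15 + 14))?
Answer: 87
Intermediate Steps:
u = 1 (u = 4 - 3 = 1)
u*(3*(15 + 14)) = 1*(3*(15 + 14)) = 1*(3*29) = 1*87 = 87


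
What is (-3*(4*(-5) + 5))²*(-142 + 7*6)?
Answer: -202500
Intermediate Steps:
(-3*(4*(-5) + 5))²*(-142 + 7*6) = (-3*(-20 + 5))²*(-142 + 42) = (-3*(-15))²*(-100) = 45²*(-100) = 2025*(-100) = -202500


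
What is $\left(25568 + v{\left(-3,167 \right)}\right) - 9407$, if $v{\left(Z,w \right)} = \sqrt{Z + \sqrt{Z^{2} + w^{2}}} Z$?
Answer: $16161 - 3 \sqrt{-3 + \sqrt{27898}} \approx 16123.0$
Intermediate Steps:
$v{\left(Z,w \right)} = Z \sqrt{Z + \sqrt{Z^{2} + w^{2}}}$
$\left(25568 + v{\left(-3,167 \right)}\right) - 9407 = \left(25568 - 3 \sqrt{-3 + \sqrt{\left(-3\right)^{2} + 167^{2}}}\right) - 9407 = \left(25568 - 3 \sqrt{-3 + \sqrt{9 + 27889}}\right) - 9407 = \left(25568 - 3 \sqrt{-3 + \sqrt{27898}}\right) - 9407 = 16161 - 3 \sqrt{-3 + \sqrt{27898}}$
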